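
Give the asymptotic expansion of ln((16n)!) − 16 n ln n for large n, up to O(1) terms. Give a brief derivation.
ln((16n)!) − 16 n ln n = 16(ln 16 − 1) n + (1/2) ln(2π·16n) + O(1/n)

Stirling: ln((16n)!) = 16n ln(16n) − 16n + (1/2) ln(2π·16n) + O(1/n).
Since 16n ln(16n) = 16n ln n + 16n ln 16, subtracting 16n ln n cancels the n ln n term exactly. What remains is 16(ln 16 − 1) n + (1/2) ln(2π·16n) + O(1/n).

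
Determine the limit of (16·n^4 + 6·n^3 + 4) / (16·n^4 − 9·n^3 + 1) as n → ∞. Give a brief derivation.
lim = 16/16 = 1

For large n the leading n^4 terms dominate both numerator and denominator. Dividing top and bottom by n^4, every other term tends to 0, leaving 16/16 = 1.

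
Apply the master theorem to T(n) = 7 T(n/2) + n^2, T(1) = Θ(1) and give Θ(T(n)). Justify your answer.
T(n) = Θ(n^(log_2 7))

Master theorem: compare f(n) = n^2 to n^(log_2 7) where log_2 7 ≈ 2.807. Since 2 < log_2 7, we have f(n) = O(n^(log_2 7 − ε)) for some ε > 0 — Case 1. Hence T(n) = Θ(n^(log_2 7)).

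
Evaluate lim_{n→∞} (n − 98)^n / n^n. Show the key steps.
lim = e^(−98)

Rewrite as (1 − 98/n)^(n). By the standard limit (1 + x/n)^n → e^x, we have (1 − 98/n)^n → e^(−98), and raising to the 1st power gives e^(−98).
More precisely, ln[(1 − 98/n)^(n)] = n · ln(1 − 98/n) = n · (-98/n + O(1/n^2)) = -98 + O(1/n) → -98.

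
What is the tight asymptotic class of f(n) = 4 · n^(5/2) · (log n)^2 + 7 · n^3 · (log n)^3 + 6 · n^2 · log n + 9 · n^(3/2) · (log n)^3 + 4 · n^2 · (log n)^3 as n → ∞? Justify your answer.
f(n) ∈ Θ(n^3 · (log n)^3)

Compare the terms by growth order. For large n, n^a · (log n)^b dominates n^a' · (log n)^b' iff a > a', or (a = a' and b > b'). Ranking the 5 terms shows the dominant one is 7 · n^3 · (log n)^3. Hence f(n) ∈ Θ(n^3 · (log n)^3).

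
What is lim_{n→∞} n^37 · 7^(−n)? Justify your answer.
lim = 0

Exponentials with base > 1 dominate every fixed polynomial: for any fixed c, n^c / 7^n → 0 as n → ∞ (e.g. by the ratio test, or by writing 7^n = e^(n ln 7) and noting e^(n ln 7) / n^c → ∞). Hence n^37 · 7^(−n) = n^37 / 7^n → 0.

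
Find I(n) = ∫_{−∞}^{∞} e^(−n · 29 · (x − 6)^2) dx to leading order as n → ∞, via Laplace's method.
I(n) = sqrt(π/(29n))

Here φ(x) = 29 · (x − 6)^2 has its unique minimum at x* = 6 with φ(x*) = 0 and φ''(x*) = 58. Laplace's method gives
  I(n) ~ e^(−n φ(x*)) · sqrt(2π / (n · φ''(x*))) = sqrt(2π / (58n)) = sqrt(π/(29n)).
This is exact: substituting u = (x − 6)·sqrt(29n) gives I(n) = (1/sqrt(29n)) ∫_{−∞}^{∞} e^(−u^2) du = sqrt(π/(29n)).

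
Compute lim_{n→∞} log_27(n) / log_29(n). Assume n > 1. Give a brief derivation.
lim = ln(29) / ln(27) = log_27(29)

Change of base: log_27(n) = ln n / ln 27 and log_29(n) = ln n / ln 29. The ratio is (ln n / ln 27) · (ln 29 / ln n) = ln 29 / ln 27, a constant independent of n. So the limit is ln 29 / ln 27 = log_27(29).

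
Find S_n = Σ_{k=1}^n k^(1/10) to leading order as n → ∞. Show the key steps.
S_n ~ (10/11) · n^(11/10)

Integral comparison: Σ_{k=1}^n k^(1/10) = ∫_0^n x^(1/10) dx + O(n^(1/10)). The integral is n^(1 + 1/10) / (1 + 1/10) = n^((1+10)/10) / ((1+10)/10) = (10/11) · n^(11/10).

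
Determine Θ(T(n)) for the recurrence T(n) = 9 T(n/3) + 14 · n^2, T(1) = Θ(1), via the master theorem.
T(n) = Θ(n^2 log n)

log_3 9 = 2, and f(n) = 14 · n^2 = Θ(n^(log_3 9)). This is Case 2 of the master theorem: T(n) = Θ(f(n) · log n) = Θ(n^2 log n).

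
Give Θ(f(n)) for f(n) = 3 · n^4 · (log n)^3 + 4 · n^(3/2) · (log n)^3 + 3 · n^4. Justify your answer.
f(n) ∈ Θ(n^4 · (log n)^3)

Compare the terms by growth order. For large n, n^a · (log n)^b dominates n^a' · (log n)^b' iff a > a', or (a = a' and b > b'). Ranking the 3 terms shows the dominant one is 3 · n^4 · (log n)^3. Hence f(n) ∈ Θ(n^4 · (log n)^3).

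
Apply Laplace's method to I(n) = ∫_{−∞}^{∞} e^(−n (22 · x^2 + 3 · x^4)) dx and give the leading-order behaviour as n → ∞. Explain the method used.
I(n) ~ sqrt(π/(22n))

φ(x) = 22 · x^2 + 3 · x^4 has its unique global minimum at x* = 0 (since φ'(x) = 44x + 12x^3 = 0 only at x = 0 for real x with both coefficients positive, and φ → ∞ as |x| → ∞). At x* = 0, φ(0) = 0 and φ''(0) = 44. Laplace's method then gives
  I(n) ~ sqrt(2π / (n · φ''(0))) · e^(−n φ(0)) = sqrt(2π / (44n)) = sqrt(π/(22n)).
The 3 · x^4 term contributes only at subleading order (an O(1/n) relative correction).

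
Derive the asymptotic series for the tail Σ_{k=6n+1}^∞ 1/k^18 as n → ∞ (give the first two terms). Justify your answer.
Σ_{k>6n} 1/k^18 = 1/(17 · (6n)^17) − 1/(2 · (6n)^18) + O(1/(6n)^19)

Compare to the integral: ∫_{6n}^∞ x^(−18) dx = [−x^(−17)/17]_{6n}^∞ = 1/((18−1)·(6n)^17). The Euler-Maclaurin correction adds −f(6n)/2 = −1/(2·(6n)^18). Euler-Maclaurin then gives
  Σ_{k>6n} 1/k^18 = ∫_{6n}^∞ dx/x^18 − 1/(2·(6n)^18) + O(1/(6n)^19).
(Equivalently this is ζ(18) − Σ_{k≤6n} 1/k^18.)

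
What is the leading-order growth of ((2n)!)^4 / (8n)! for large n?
((2n)!)^4/(8n)! ~ ((2π·2n)^(3/2) / 2) · 4^(−4·2n)  →  0

Write N = 2n. Stirling: N! ~ sqrt(2π N)(N/e)^N and (4N)! ~ sqrt(2π·4N)·(4N/e)^(4N).
  (N!)^4/(4N)! ~ (2π N)^(4/2) (N/e)^(4N) / [sqrt(2π·4N) (4N/e)^(4N)]
     = (2π N)^(4/2) / sqrt(2π·4N) · (N/(4N))^(4N)
     = (2π N)^((4−1)/2) / 2 · 4^(−4N).
Since 4^4 > 1, the factor 4^(−4N) decays exponentially, so the ratio → 0. Substituting N = 2n gives the stated form.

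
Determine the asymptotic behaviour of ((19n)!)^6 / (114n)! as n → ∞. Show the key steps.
((19n)!)^6/(114n)! ~ ((2π·19n)^(5/2) / sqrt(6)) · 6^(−6·19n)  →  0

Write N = 19n. Stirling: N! ~ sqrt(2π N)(N/e)^N and (6N)! ~ sqrt(2π·6N)·(6N/e)^(6N).
  (N!)^6/(6N)! ~ (2π N)^(6/2) (N/e)^(6N) / [sqrt(2π·6N) (6N/e)^(6N)]
     = (2π N)^(6/2) / sqrt(2π·6N) · (N/(6N))^(6N)
     = (2π N)^((6−1)/2) / sqrt(6) · 6^(−6N).
Since 6^6 > 1, the factor 6^(−6N) decays exponentially, so the ratio → 0. Substituting N = 19n gives the stated form.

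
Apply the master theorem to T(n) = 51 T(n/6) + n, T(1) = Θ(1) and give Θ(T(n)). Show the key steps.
T(n) = Θ(n^(log_6 51))

Master theorem: compare f(n) = n to n^(log_6 51) where log_6 51 ≈ 2.194. Since 1 < log_6 51, we have f(n) = O(n^(log_6 51 − ε)) for some ε > 0 — Case 1. Hence T(n) = Θ(n^(log_6 51)).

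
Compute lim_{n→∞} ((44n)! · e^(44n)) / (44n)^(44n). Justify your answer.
lim = ∞

Stirling: (44n)! ~ sqrt(2π·44n) · (44n/e)^(44n). Hence
  (44n)! · e^(44n) / (44n)^(44n) ~ sqrt(2π·44n) = sqrt(2π·44) · sqrt(n) → ∞.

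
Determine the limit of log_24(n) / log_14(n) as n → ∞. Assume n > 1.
lim = ln(14) / ln(24) = log_24(14)

Change of base: log_24(n) = ln n / ln 24 and log_14(n) = ln n / ln 14. The ratio is (ln n / ln 24) · (ln 14 / ln n) = ln 14 / ln 24, a constant independent of n. So the limit is ln 14 / ln 24 = log_24(14).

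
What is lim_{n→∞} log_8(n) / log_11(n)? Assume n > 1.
lim = ln(11) / ln(8) = log_8(11)

Change of base: log_8(n) = ln n / ln 8 and log_11(n) = ln n / ln 11. The ratio is (ln n / ln 8) · (ln 11 / ln n) = ln 11 / ln 8, a constant independent of n. So the limit is ln 11 / ln 8 = log_8(11).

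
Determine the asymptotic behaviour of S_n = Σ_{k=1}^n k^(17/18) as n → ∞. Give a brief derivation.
S_n ~ (18/35) · n^(35/18)

Integral comparison: Σ_{k=1}^n k^(17/18) = ∫_0^n x^(17/18) dx + O(n^(17/18)). The integral is n^(1 + 17/18) / (1 + 17/18) = n^((17+18)/18) / ((17+18)/18) = (18/35) · n^(35/18).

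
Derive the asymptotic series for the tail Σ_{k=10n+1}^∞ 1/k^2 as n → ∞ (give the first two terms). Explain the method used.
Σ_{k>10n} 1/k^2 = 1/(1 · (10n)) − 1/(2 · (10n)^2) + O(1/(10n)^3)

Compare to the integral: ∫_{10n}^∞ x^(−2) dx = [−x^(−1)/1]_{10n}^∞ = 1/((2−1)·(10n)). The Euler-Maclaurin correction adds −f(10n)/2 = −1/(2·(10n)^2). Euler-Maclaurin then gives
  Σ_{k>10n} 1/k^2 = ∫_{10n}^∞ dx/x^2 − 1/(2·(10n)^2) + O(1/(10n)^3).
(Equivalently this is ζ(2) − Σ_{k≤10n} 1/k^2.)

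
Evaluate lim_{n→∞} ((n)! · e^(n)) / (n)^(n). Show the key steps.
lim = ∞

Stirling: (n)! ~ sqrt(2π·n) · (n/e)^(n). Hence
  (n)! · e^(n) / (n)^(n) ~ sqrt(2π·n) = sqrt(2π) · sqrt(n) → ∞.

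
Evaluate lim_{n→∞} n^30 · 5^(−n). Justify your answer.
lim = 0

Exponentials with base > 1 dominate every fixed polynomial: for any fixed c, n^c / 5^n → 0 as n → ∞ (e.g. by the ratio test, or by writing 5^n = e^(n ln 5) and noting e^(n ln 5) / n^c → ∞). Hence n^30 · 5^(−n) = n^30 / 5^n → 0.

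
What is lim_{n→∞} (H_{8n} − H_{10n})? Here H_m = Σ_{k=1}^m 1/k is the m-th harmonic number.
lim = ln(8/10) = ln(4/5)

Euler-Maclaurin gives H_m = ln m + γ + 1/(2m) + O(1/m^2). The γ and O(1/m) terms cancel in the difference:
  H_{8n} − H_{10n} = ln(8n) − ln(10n) + O(1/n) = ln(8/10) + O(1/n).
Hence the limit is ln(8/10) = ln(4/5).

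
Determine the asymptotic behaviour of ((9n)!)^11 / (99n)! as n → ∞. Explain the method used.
((9n)!)^11/(99n)! ~ ((2π·9n)^(10/2) / sqrt(11)) · 11^(−11·9n)  →  0

Write N = 9n. Stirling: N! ~ sqrt(2π N)(N/e)^N and (11N)! ~ sqrt(2π·11N)·(11N/e)^(11N).
  (N!)^11/(11N)! ~ (2π N)^(11/2) (N/e)^(11N) / [sqrt(2π·11N) (11N/e)^(11N)]
     = (2π N)^(11/2) / sqrt(2π·11N) · (N/(11N))^(11N)
     = (2π N)^((11−1)/2) / sqrt(11) · 11^(−11N).
Since 11^11 > 1, the factor 11^(−11N) decays exponentially, so the ratio → 0. Substituting N = 9n gives the stated form.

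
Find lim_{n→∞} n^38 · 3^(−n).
lim = 0

Exponentials with base > 1 dominate every fixed polynomial: for any fixed c, n^c / 3^n → 0 as n → ∞ (e.g. by the ratio test, or by writing 3^n = e^(n ln 3) and noting e^(n ln 3) / n^c → ∞). Hence n^38 · 3^(−n) = n^38 / 3^n → 0.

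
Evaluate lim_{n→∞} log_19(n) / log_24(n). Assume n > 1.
lim = ln(24) / ln(19) = log_19(24)

Change of base: log_19(n) = ln n / ln 19 and log_24(n) = ln n / ln 24. The ratio is (ln n / ln 19) · (ln 24 / ln n) = ln 24 / ln 19, a constant independent of n. So the limit is ln 24 / ln 19 = log_19(24).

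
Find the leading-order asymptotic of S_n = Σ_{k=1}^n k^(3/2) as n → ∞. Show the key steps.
S_n ~ (2/5) · n^(5/2)

Integral comparison: Σ_{k=1}^n k^(3/2) = ∫_0^n x^(3/2) dx + O(n^(3/2)). The integral is n^(1 + 3/2) / (1 + 3/2) = n^((3+2)/2) / ((3+2)/2) = (2/5) · n^(5/2).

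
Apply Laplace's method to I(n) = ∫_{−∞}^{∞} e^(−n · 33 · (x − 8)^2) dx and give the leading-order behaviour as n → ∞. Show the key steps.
I(n) = sqrt(π/(33n))

Here φ(x) = 33 · (x − 8)^2 has its unique minimum at x* = 8 with φ(x*) = 0 and φ''(x*) = 66. Laplace's method gives
  I(n) ~ e^(−n φ(x*)) · sqrt(2π / (n · φ''(x*))) = sqrt(2π / (66n)) = sqrt(π/(33n)).
This is exact: substituting u = (x − 8)·sqrt(33n) gives I(n) = (1/sqrt(33n)) ∫_{−∞}^{∞} e^(−u^2) du = sqrt(π/(33n)).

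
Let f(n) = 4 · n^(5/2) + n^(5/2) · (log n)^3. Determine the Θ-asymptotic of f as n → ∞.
f(n) ∈ Θ(n^(5/2) · (log n)^3)

Compare the terms by growth order. For large n, n^a · (log n)^b dominates n^a' · (log n)^b' iff a > a', or (a = a' and b > b'). Ranking the 2 terms shows the dominant one is n^(5/2) · (log n)^3. Hence f(n) ∈ Θ(n^(5/2) · (log n)^3).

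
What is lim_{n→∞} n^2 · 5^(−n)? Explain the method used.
lim = 0

Exponentials with base > 1 dominate every fixed polynomial: for any fixed c, n^c / 5^n → 0 as n → ∞ (e.g. by the ratio test, or by writing 5^n = e^(n ln 5) and noting e^(n ln 5) / n^c → ∞). Hence n^2 · 5^(−n) = n^2 / 5^n → 0.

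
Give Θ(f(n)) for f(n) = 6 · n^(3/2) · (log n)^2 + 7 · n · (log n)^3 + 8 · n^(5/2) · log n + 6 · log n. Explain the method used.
f(n) ∈ Θ(n^(5/2) · log n)

Compare the terms by growth order. For large n, n^a · (log n)^b dominates n^a' · (log n)^b' iff a > a', or (a = a' and b > b'). Ranking the 4 terms shows the dominant one is 8 · n^(5/2) · log n. Hence f(n) ∈ Θ(n^(5/2) · log n).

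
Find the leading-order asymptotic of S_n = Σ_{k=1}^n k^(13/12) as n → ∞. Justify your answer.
S_n ~ (12/25) · n^(25/12)

Integral comparison: Σ_{k=1}^n k^(13/12) = ∫_0^n x^(13/12) dx + O(n^(13/12)). The integral is n^(1 + 13/12) / (1 + 13/12) = n^((13+12)/12) / ((13+12)/12) = (12/25) · n^(25/12).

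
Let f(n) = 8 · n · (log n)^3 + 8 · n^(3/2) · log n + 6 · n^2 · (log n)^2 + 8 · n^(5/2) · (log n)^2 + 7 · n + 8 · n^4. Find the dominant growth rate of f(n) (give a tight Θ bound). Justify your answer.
f(n) ∈ Θ(n^4)

Compare the terms by growth order. For large n, n^a · (log n)^b dominates n^a' · (log n)^b' iff a > a', or (a = a' and b > b'). Ranking the 6 terms shows the dominant one is 8 · n^4. Hence f(n) ∈ Θ(n^4).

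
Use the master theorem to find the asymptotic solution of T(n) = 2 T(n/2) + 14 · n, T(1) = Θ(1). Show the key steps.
T(n) = Θ(n log n)

log_2 2 = 1, and f(n) = 14 · n = Θ(n^(log_2 2)). This is Case 2 of the master theorem: T(n) = Θ(f(n) · log n) = Θ(n log n).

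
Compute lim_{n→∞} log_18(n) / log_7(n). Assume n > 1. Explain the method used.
lim = ln(7) / ln(18) = log_18(7)

Change of base: log_18(n) = ln n / ln 18 and log_7(n) = ln n / ln 7. The ratio is (ln n / ln 18) · (ln 7 / ln n) = ln 7 / ln 18, a constant independent of n. So the limit is ln 7 / ln 18 = log_18(7).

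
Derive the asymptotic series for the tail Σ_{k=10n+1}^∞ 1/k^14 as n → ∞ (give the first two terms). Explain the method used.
Σ_{k>10n} 1/k^14 = 1/(13 · (10n)^13) − 1/(2 · (10n)^14) + O(1/(10n)^15)

Compare to the integral: ∫_{10n}^∞ x^(−14) dx = [−x^(−13)/13]_{10n}^∞ = 1/((14−1)·(10n)^13). The Euler-Maclaurin correction adds −f(10n)/2 = −1/(2·(10n)^14). Euler-Maclaurin then gives
  Σ_{k>10n} 1/k^14 = ∫_{10n}^∞ dx/x^14 − 1/(2·(10n)^14) + O(1/(10n)^15).
(Equivalently this is ζ(14) − Σ_{k≤10n} 1/k^14.)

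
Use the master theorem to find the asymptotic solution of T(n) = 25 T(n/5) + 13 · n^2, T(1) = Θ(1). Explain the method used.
T(n) = Θ(n^2 log n)

log_5 25 = 2, and f(n) = 13 · n^2 = Θ(n^(log_5 25)). This is Case 2 of the master theorem: T(n) = Θ(f(n) · log n) = Θ(n^2 log n).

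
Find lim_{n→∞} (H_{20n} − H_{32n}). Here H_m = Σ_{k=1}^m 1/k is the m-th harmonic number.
lim = ln(20/32) = ln(5/8)

Euler-Maclaurin gives H_m = ln m + γ + 1/(2m) + O(1/m^2). The γ and O(1/m) terms cancel in the difference:
  H_{20n} − H_{32n} = ln(20n) − ln(32n) + O(1/n) = ln(20/32) + O(1/n).
Hence the limit is ln(20/32) = ln(5/8).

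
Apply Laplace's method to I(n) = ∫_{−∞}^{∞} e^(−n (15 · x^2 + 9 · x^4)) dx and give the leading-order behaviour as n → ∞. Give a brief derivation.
I(n) ~ sqrt(π/(15n))

φ(x) = 15 · x^2 + 9 · x^4 has its unique global minimum at x* = 0 (since φ'(x) = 30x + 36x^3 = 0 only at x = 0 for real x with both coefficients positive, and φ → ∞ as |x| → ∞). At x* = 0, φ(0) = 0 and φ''(0) = 30. Laplace's method then gives
  I(n) ~ sqrt(2π / (n · φ''(0))) · e^(−n φ(0)) = sqrt(2π / (30n)) = sqrt(π/(15n)).
The 9 · x^4 term contributes only at subleading order (an O(1/n) relative correction).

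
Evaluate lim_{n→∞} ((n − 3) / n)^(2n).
lim = e^(−6)

Rewrite as (1 − 3/n)^(2n). By the standard limit (1 + x/n)^n → e^x, we have (1 − 3/n)^n → e^(−3), and raising to the 2nd power gives e^(−6).
More precisely, ln[(1 − 3/n)^(2n)] = 2n · ln(1 − 3/n) = 2n · (-3/n + O(1/n^2)) = -6 + O(1/n) → -6.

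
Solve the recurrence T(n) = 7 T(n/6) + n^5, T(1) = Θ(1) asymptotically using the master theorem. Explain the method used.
T(n) = Θ(n^5)

log_6 7 ≈ 1.086. f(n) = n^5 dominates n^(log_6 7) since 5 > 1.086, and the regularity condition a·f(n/b) = 7·(n/6)^5 = (7/7776)·n^5 ≤ c·f(n) holds with c = 7/7776 ≈ 0.0009 < 1. So this is Case 3: T(n) = Θ(f(n)) = Θ(n^5).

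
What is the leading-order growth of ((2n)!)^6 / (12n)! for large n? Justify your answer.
((2n)!)^6/(12n)! ~ ((2π·2n)^(5/2) / sqrt(6)) · 6^(−6·2n)  →  0

Write N = 2n. Stirling: N! ~ sqrt(2π N)(N/e)^N and (6N)! ~ sqrt(2π·6N)·(6N/e)^(6N).
  (N!)^6/(6N)! ~ (2π N)^(6/2) (N/e)^(6N) / [sqrt(2π·6N) (6N/e)^(6N)]
     = (2π N)^(6/2) / sqrt(2π·6N) · (N/(6N))^(6N)
     = (2π N)^((6−1)/2) / sqrt(6) · 6^(−6N).
Since 6^6 > 1, the factor 6^(−6N) decays exponentially, so the ratio → 0. Substituting N = 2n gives the stated form.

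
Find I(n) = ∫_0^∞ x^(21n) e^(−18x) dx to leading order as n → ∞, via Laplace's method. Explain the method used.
I(n) ~ (sqrt(2π·21n) / 18) · (21n/(18e))^(21n)

Write the integrand as exp(21n ln x − 18x) and set f(x) = 21n ln x − 18x. Then f'(x) = 21n/x − 18 = 0 at x* = 21n/18, and f''(x*) = −21n/x*^2 = −18^2/(21n). Laplace's method (interior maximum) gives
  I(n) ~ e^(f(x*)) · sqrt(2π / |f''(x*)|)
        = exp(21n ln(21n/18) − 21n) · sqrt(2π · 21n / 18^2)
        = (21n/18)^(21n) e^(−21n) · sqrt(2π·21n) / 18
        = (sqrt(2π·21n) / 18) · (21n/(18e))^(21n).
This matches Γ(21n+1)/18^(21n+1) with Stirling applied to Γ.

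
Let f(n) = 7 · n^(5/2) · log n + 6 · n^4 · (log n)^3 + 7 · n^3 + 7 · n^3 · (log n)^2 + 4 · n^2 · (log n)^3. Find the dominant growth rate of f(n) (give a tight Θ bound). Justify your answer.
f(n) ∈ Θ(n^4 · (log n)^3)

Compare the terms by growth order. For large n, n^a · (log n)^b dominates n^a' · (log n)^b' iff a > a', or (a = a' and b > b'). Ranking the 5 terms shows the dominant one is 6 · n^4 · (log n)^3. Hence f(n) ∈ Θ(n^4 · (log n)^3).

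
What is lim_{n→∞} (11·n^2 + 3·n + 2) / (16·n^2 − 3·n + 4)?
lim = 11/16

For large n the leading n^2 terms dominate both numerator and denominator. Dividing top and bottom by n^2, every other term tends to 0, leaving 11/16.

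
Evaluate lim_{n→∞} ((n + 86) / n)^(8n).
lim = e^688

Rewrite as (1 + 86/n)^(8n). By the standard limit (1 + x/n)^n → e^x, we have (1 + 86/n)^n → e^86, and raising to the 8th power gives e^688.
More precisely, ln[(1 + 86/n)^(8n)] = 8n · ln(1 + 86/n) = 8n · (86/n + O(1/n^2)) = 688 + O(1/n) → 688.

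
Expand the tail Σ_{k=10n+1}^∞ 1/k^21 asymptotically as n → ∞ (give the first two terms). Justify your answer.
Σ_{k>10n} 1/k^21 = 1/(20 · (10n)^20) − 1/(2 · (10n)^21) + O(1/(10n)^22)

Compare to the integral: ∫_{10n}^∞ x^(−21) dx = [−x^(−20)/20]_{10n}^∞ = 1/((21−1)·(10n)^20). The Euler-Maclaurin correction adds −f(10n)/2 = −1/(2·(10n)^21). Euler-Maclaurin then gives
  Σ_{k>10n} 1/k^21 = ∫_{10n}^∞ dx/x^21 − 1/(2·(10n)^21) + O(1/(10n)^22).
(Equivalently this is ζ(21) − Σ_{k≤10n} 1/k^21.)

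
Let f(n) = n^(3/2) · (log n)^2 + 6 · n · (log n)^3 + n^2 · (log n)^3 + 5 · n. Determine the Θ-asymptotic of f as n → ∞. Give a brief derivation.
f(n) ∈ Θ(n^2 · (log n)^3)

Compare the terms by growth order. For large n, n^a · (log n)^b dominates n^a' · (log n)^b' iff a > a', or (a = a' and b > b'). Ranking the 4 terms shows the dominant one is n^2 · (log n)^3. Hence f(n) ∈ Θ(n^2 · (log n)^3).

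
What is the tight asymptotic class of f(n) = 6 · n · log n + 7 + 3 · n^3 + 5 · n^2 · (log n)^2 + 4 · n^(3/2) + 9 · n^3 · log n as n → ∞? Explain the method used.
f(n) ∈ Θ(n^3 · log n)

Compare the terms by growth order. For large n, n^a · (log n)^b dominates n^a' · (log n)^b' iff a > a', or (a = a' and b > b'). Ranking the 6 terms shows the dominant one is 9 · n^3 · log n. Hence f(n) ∈ Θ(n^3 · log n).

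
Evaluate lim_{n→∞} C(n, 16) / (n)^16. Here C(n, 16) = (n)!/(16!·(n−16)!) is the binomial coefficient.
lim = 1/16! = 1/20922789888000

With N = n → ∞: C(N, 16) / N^16 = [N(N−1)…(N−15)] / (16! · N^16) = (1/16!) · 1 · (1 − 1/n) · … · (1 − 15/n). Each factor → 1 as N → ∞, so the limit is 1/16! = 1/20922789888000.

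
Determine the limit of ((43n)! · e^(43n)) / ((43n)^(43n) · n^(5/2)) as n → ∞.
lim = 0

Stirling: (43n)! ~ sqrt(2π·43n) · (43n/e)^(43n). Hence
  (43n)! · e^(43n) / (43n)^(43n) ~ sqrt(2π·43n).
Dividing by n^(5/2): sqrt(2π·43n) / n^(5/2) = sqrt(2π·43) · n^((1−5)/2), so the expression behaves like sqrt(2π·43) · n^((1−5)/2) → 0.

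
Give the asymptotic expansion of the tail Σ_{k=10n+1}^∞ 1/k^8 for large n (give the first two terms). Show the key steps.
Σ_{k>10n} 1/k^8 = 1/(7 · (10n)^7) − 1/(2 · (10n)^8) + O(1/(10n)^9)

Compare to the integral: ∫_{10n}^∞ x^(−8) dx = [−x^(−7)/7]_{10n}^∞ = 1/((8−1)·(10n)^7). The Euler-Maclaurin correction adds −f(10n)/2 = −1/(2·(10n)^8). Euler-Maclaurin then gives
  Σ_{k>10n} 1/k^8 = ∫_{10n}^∞ dx/x^8 − 1/(2·(10n)^8) + O(1/(10n)^9).
(Equivalently this is ζ(8) − Σ_{k≤10n} 1/k^8.)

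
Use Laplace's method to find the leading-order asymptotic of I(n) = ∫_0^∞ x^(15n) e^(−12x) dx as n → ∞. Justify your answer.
I(n) ~ (sqrt(2π·15n) / 12) · (15n/(12e))^(15n)

Write the integrand as exp(15n ln x − 12x) and set f(x) = 15n ln x − 12x. Then f'(x) = 15n/x − 12 = 0 at x* = 15n/12, and f''(x*) = −15n/x*^2 = −12^2/(15n). Laplace's method (interior maximum) gives
  I(n) ~ e^(f(x*)) · sqrt(2π / |f''(x*)|)
        = exp(15n ln(15n/12) − 15n) · sqrt(2π · 15n / 12^2)
        = (15n/12)^(15n) e^(−15n) · sqrt(2π·15n) / 12
        = (sqrt(2π·15n) / 12) · (15n/(12e))^(15n).
This matches Γ(15n+1)/12^(15n+1) with Stirling applied to Γ.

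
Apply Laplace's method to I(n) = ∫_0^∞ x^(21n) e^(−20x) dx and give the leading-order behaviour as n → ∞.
I(n) ~ (sqrt(2π·21n) / 20) · (21n/(20e))^(21n)

Write the integrand as exp(21n ln x − 20x) and set f(x) = 21n ln x − 20x. Then f'(x) = 21n/x − 20 = 0 at x* = 21n/20, and f''(x*) = −21n/x*^2 = −20^2/(21n). Laplace's method (interior maximum) gives
  I(n) ~ e^(f(x*)) · sqrt(2π / |f''(x*)|)
        = exp(21n ln(21n/20) − 21n) · sqrt(2π · 21n / 20^2)
        = (21n/20)^(21n) e^(−21n) · sqrt(2π·21n) / 20
        = (sqrt(2π·21n) / 20) · (21n/(20e))^(21n).
This matches Γ(21n+1)/20^(21n+1) with Stirling applied to Γ.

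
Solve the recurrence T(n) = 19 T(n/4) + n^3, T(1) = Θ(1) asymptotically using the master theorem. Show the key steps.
T(n) = Θ(n^3)

log_4 19 ≈ 2.124. f(n) = n^3 dominates n^(log_4 19) since 3 > 2.124, and the regularity condition a·f(n/b) = 19·(n/4)^3 = (19/64)·n^3 ≤ c·f(n) holds with c = 19/64 ≈ 0.297 < 1. So this is Case 3: T(n) = Θ(f(n)) = Θ(n^3).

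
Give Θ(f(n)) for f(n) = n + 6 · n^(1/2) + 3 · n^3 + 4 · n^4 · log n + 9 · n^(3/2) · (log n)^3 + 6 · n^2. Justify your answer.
f(n) ∈ Θ(n^4 · log n)

Compare the terms by growth order. For large n, n^a · (log n)^b dominates n^a' · (log n)^b' iff a > a', or (a = a' and b > b'). Ranking the 6 terms shows the dominant one is 4 · n^4 · log n. Hence f(n) ∈ Θ(n^4 · log n).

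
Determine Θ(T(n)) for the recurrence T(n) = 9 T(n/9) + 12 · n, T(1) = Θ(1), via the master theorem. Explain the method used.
T(n) = Θ(n log n)

log_9 9 = 1, and f(n) = 12 · n = Θ(n^(log_9 9)). This is Case 2 of the master theorem: T(n) = Θ(f(n) · log n) = Θ(n log n).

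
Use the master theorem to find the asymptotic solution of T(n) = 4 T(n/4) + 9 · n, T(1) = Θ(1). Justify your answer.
T(n) = Θ(n log n)

log_4 4 = 1, and f(n) = 9 · n = Θ(n^(log_4 4)). This is Case 2 of the master theorem: T(n) = Θ(f(n) · log n) = Θ(n log n).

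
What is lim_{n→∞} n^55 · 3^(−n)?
lim = 0

Exponentials with base > 1 dominate every fixed polynomial: for any fixed c, n^c / 3^n → 0 as n → ∞ (e.g. by the ratio test, or by writing 3^n = e^(n ln 3) and noting e^(n ln 3) / n^c → ∞). Hence n^55 · 3^(−n) = n^55 / 3^n → 0.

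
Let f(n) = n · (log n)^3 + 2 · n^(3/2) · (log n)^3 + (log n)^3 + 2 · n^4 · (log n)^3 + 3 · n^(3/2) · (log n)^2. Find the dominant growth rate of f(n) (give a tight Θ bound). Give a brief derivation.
f(n) ∈ Θ(n^4 · (log n)^3)

Compare the terms by growth order. For large n, n^a · (log n)^b dominates n^a' · (log n)^b' iff a > a', or (a = a' and b > b'). Ranking the 5 terms shows the dominant one is 2 · n^4 · (log n)^3. Hence f(n) ∈ Θ(n^4 · (log n)^3).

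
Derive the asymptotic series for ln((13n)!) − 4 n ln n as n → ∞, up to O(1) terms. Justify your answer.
ln((13n)!) − 4 n ln n = 9 n ln n + 13(ln 13 − 1) n + (1/2) ln(2π·13n) + O(1/n)

Stirling: ln((13n)!) = 13n ln(13n) − 13n + (1/2) ln(2π·13n) + O(1/n).
Expand 13n ln(13n) = 13n (ln n + ln 13) = 13n ln n + 13n ln 13.
Subtract 4n ln n: leading term is (13 − 4) n ln n = 9 n ln n. The next term is 13n ln 13 − 13n = 13(ln 13 − 1) n. Then the (1/2) ln(2π·13n) correction.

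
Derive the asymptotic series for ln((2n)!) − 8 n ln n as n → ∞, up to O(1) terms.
ln((2n)!) − 8 n ln n = −6 n ln n + 2(ln 2 − 1) n + (1/2) ln(2π·2n) + O(1/n)

Stirling: ln((2n)!) = 2n ln(2n) − 2n + (1/2) ln(2π·2n) + O(1/n).
Expand 2n ln(2n) = 2n (ln n + ln 2) = 2n ln n + 2n ln 2.
Subtract 8n ln n: leading term is (2 − 8) n ln n = −6 n ln n. The next term is 2n ln 2 − 2n = 2(ln 2 − 1) n. Then the (1/2) ln(2π·2n) correction.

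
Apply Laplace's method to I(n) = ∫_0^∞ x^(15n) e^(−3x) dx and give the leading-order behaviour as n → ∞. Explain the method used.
I(n) ~ (sqrt(2π·15n) / 3) · (15n/(3e))^(15n)

Write the integrand as exp(15n ln x − 3x) and set f(x) = 15n ln x − 3x. Then f'(x) = 15n/x − 3 = 0 at x* = 15n/3, and f''(x*) = −15n/x*^2 = −3^2/(15n). Laplace's method (interior maximum) gives
  I(n) ~ e^(f(x*)) · sqrt(2π / |f''(x*)|)
        = exp(15n ln(15n/3) − 15n) · sqrt(2π · 15n / 3^2)
        = (15n/3)^(15n) e^(−15n) · sqrt(2π·15n) / 3
        = (sqrt(2π·15n) / 3) · (15n/(3e))^(15n).
This matches Γ(15n+1)/3^(15n+1) with Stirling applied to Γ.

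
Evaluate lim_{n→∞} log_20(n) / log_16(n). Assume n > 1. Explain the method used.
lim = ln(16) / ln(20) = log_20(16)

Change of base: log_20(n) = ln n / ln 20 and log_16(n) = ln n / ln 16. The ratio is (ln n / ln 20) · (ln 16 / ln n) = ln 16 / ln 20, a constant independent of n. So the limit is ln 16 / ln 20 = log_20(16).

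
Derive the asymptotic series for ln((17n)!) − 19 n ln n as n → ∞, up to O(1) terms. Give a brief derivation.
ln((17n)!) − 19 n ln n = −2 n ln n + 17(ln 17 − 1) n + (1/2) ln(2π·17n) + O(1/n)

Stirling: ln((17n)!) = 17n ln(17n) − 17n + (1/2) ln(2π·17n) + O(1/n).
Expand 17n ln(17n) = 17n (ln n + ln 17) = 17n ln n + 17n ln 17.
Subtract 19n ln n: leading term is (17 − 19) n ln n = −2 n ln n. The next term is 17n ln 17 − 17n = 17(ln 17 − 1) n. Then the (1/2) ln(2π·17n) correction.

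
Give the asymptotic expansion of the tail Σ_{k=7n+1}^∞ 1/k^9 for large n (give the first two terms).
Σ_{k>7n} 1/k^9 = 1/(8 · (7n)^8) − 1/(2 · (7n)^9) + O(1/(7n)^10)

Compare to the integral: ∫_{7n}^∞ x^(−9) dx = [−x^(−8)/8]_{7n}^∞ = 1/((9−1)·(7n)^8). The Euler-Maclaurin correction adds −f(7n)/2 = −1/(2·(7n)^9). Euler-Maclaurin then gives
  Σ_{k>7n} 1/k^9 = ∫_{7n}^∞ dx/x^9 − 1/(2·(7n)^9) + O(1/(7n)^10).
(Equivalently this is ζ(9) − Σ_{k≤7n} 1/k^9.)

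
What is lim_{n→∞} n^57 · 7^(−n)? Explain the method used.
lim = 0

Exponentials with base > 1 dominate every fixed polynomial: for any fixed c, n^c / 7^n → 0 as n → ∞ (e.g. by the ratio test, or by writing 7^n = e^(n ln 7) and noting e^(n ln 7) / n^c → ∞). Hence n^57 · 7^(−n) = n^57 / 7^n → 0.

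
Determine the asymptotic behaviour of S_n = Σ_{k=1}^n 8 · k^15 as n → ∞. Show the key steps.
S_n ~ n^16 / 2

By integral comparison (Euler-Maclaurin), Σ_{k=1}^n 8 · k^15 = 8 · ∫_0^n x^15 dx + O(n^15) = 8 · n^16/16 = n^16 / 2 + O(n^15). (Equivalently, Faulhaber's formula gives the same leading term.)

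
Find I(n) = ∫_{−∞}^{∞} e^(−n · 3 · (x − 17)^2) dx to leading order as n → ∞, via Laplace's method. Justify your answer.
I(n) = sqrt(π/(3n))

Here φ(x) = 3 · (x − 17)^2 has its unique minimum at x* = 17 with φ(x*) = 0 and φ''(x*) = 6. Laplace's method gives
  I(n) ~ e^(−n φ(x*)) · sqrt(2π / (n · φ''(x*))) = sqrt(2π / (6n)) = sqrt(π/(3n)).
This is exact: substituting u = (x − 17)·sqrt(3n) gives I(n) = (1/sqrt(3n)) ∫_{−∞}^{∞} e^(−u^2) du = sqrt(π/(3n)).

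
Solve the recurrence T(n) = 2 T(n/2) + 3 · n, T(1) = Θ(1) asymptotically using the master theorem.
T(n) = Θ(n log n)

log_2 2 = 1, and f(n) = 3 · n = Θ(n^(log_2 2)). This is Case 2 of the master theorem: T(n) = Θ(f(n) · log n) = Θ(n log n).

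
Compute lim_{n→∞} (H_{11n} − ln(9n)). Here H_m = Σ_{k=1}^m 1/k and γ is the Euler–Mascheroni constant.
lim = ln(11/9) + γ

By Euler-Maclaurin, H_m = ln m + γ + O(1/m). So
  H_{11n} − ln(9n) = ln(11n) + γ − ln(9n) + O(1/n)
                       = ln(11/9) + γ + O(1/n).
Hence the limit is ln(11/9) + γ.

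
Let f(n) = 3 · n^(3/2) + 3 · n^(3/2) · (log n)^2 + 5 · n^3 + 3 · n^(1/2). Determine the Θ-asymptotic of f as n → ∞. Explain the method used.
f(n) ∈ Θ(n^3)

Compare the terms by growth order. For large n, n^a · (log n)^b dominates n^a' · (log n)^b' iff a > a', or (a = a' and b > b'). Ranking the 4 terms shows the dominant one is 5 · n^3. Hence f(n) ∈ Θ(n^3).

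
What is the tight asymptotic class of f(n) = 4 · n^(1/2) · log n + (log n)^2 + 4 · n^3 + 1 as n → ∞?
f(n) ∈ Θ(n^3)

Compare the terms by growth order. For large n, n^a · (log n)^b dominates n^a' · (log n)^b' iff a > a', or (a = a' and b > b'). Ranking the 4 terms shows the dominant one is 4 · n^3. Hence f(n) ∈ Θ(n^3).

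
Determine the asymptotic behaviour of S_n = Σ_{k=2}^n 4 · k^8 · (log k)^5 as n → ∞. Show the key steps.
S_n ~ 4 · n^9 · (log n)^5 / 9

By integral comparison, S_n = ∫_1^n 4 · x^8 · (log x)^5 dx + O(n^8 · (log n)^5). For the integral, the leading term of ∫_1^n x^8 (log x)^5 dx is n^9/9 · (log n)^5 (by repeated integration by parts; each step lowers the log-exponent and produces a relatively O(1/log n) correction). Hence S_n ~ 4 · n^9 · (log n)^5 / 9.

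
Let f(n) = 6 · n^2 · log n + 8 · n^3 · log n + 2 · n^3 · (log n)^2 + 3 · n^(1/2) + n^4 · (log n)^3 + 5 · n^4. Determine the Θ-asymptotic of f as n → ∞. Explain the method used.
f(n) ∈ Θ(n^4 · (log n)^3)

Compare the terms by growth order. For large n, n^a · (log n)^b dominates n^a' · (log n)^b' iff a > a', or (a = a' and b > b'). Ranking the 6 terms shows the dominant one is n^4 · (log n)^3. Hence f(n) ∈ Θ(n^4 · (log n)^3).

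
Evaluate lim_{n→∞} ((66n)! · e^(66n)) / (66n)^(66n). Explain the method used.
lim = ∞

Stirling: (66n)! ~ sqrt(2π·66n) · (66n/e)^(66n). Hence
  (66n)! · e^(66n) / (66n)^(66n) ~ sqrt(2π·66n) = sqrt(2π·66) · sqrt(n) → ∞.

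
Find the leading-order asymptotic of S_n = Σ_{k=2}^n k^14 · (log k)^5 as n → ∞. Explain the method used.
S_n ~ n^15 · (log n)^5 / 15

By integral comparison, S_n = ∫_1^n x^14 · (log x)^5 dx + O(n^14 · (log n)^5). For the integral, the leading term of ∫_1^n x^14 (log x)^5 dx is n^15/15 · (log n)^5 (by repeated integration by parts; each step lowers the log-exponent and produces a relatively O(1/log n) correction). Hence S_n ~ n^15 · (log n)^5 / 15.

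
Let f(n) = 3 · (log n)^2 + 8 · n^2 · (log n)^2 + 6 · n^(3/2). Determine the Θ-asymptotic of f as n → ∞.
f(n) ∈ Θ(n^2 · (log n)^2)

Compare the terms by growth order. For large n, n^a · (log n)^b dominates n^a' · (log n)^b' iff a > a', or (a = a' and b > b'). Ranking the 3 terms shows the dominant one is 8 · n^2 · (log n)^2. Hence f(n) ∈ Θ(n^2 · (log n)^2).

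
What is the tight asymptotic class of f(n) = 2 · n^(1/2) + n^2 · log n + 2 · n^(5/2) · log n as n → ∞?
f(n) ∈ Θ(n^(5/2) · log n)

Compare the terms by growth order. For large n, n^a · (log n)^b dominates n^a' · (log n)^b' iff a > a', or (a = a' and b > b'). Ranking the 3 terms shows the dominant one is 2 · n^(5/2) · log n. Hence f(n) ∈ Θ(n^(5/2) · log n).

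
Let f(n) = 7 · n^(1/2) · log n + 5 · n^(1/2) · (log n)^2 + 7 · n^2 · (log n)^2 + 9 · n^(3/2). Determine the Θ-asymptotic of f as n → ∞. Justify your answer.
f(n) ∈ Θ(n^2 · (log n)^2)

Compare the terms by growth order. For large n, n^a · (log n)^b dominates n^a' · (log n)^b' iff a > a', or (a = a' and b > b'). Ranking the 4 terms shows the dominant one is 7 · n^2 · (log n)^2. Hence f(n) ∈ Θ(n^2 · (log n)^2).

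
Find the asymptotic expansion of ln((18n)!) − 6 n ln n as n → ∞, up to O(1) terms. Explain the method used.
ln((18n)!) − 6 n ln n = 12 n ln n + 18(ln 18 − 1) n + (1/2) ln(2π·18n) + O(1/n)

Stirling: ln((18n)!) = 18n ln(18n) − 18n + (1/2) ln(2π·18n) + O(1/n).
Expand 18n ln(18n) = 18n (ln n + ln 18) = 18n ln n + 18n ln 18.
Subtract 6n ln n: leading term is (18 − 6) n ln n = 12 n ln n. The next term is 18n ln 18 − 18n = 18(ln 18 − 1) n. Then the (1/2) ln(2π·18n) correction.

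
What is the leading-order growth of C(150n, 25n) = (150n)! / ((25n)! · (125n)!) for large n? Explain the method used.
C(150n, 25n) ~ (46656/3125)^(25n) · sqrt(3/(5π·25n))

Write N = 25n. Apply Stirling to each factorial:
  (6N)! ~ sqrt(2π·6N) · (6N/e)^(6N),
  N! ~ sqrt(2π N) · (N/e)^N,
  (5N)! ~ sqrt(2π·5N) · (5N/e)^(5N).
The exponential factors combine to (6N)^(6N) / (N^N · (5N)^(5N)) = 6^(6N)/5^(5N) = (6^6/5^5)^N = (46656/3125)^N.
The square-root prefactors combine to sqrt(2π·6N) / (sqrt(2π N)·sqrt(2π·5N)) = sqrt(6 / (2π·5·N)) = sqrt(3/(5π·25n)).
Substituting N = 25n: C(150n, 25n) ~ (46656/3125)^(25n) · sqrt(3/(5π·25n)).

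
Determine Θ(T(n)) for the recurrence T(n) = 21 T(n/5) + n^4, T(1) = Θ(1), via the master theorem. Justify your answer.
T(n) = Θ(n^4)

log_5 21 ≈ 1.892. f(n) = n^4 dominates n^(log_5 21) since 4 > 1.892, and the regularity condition a·f(n/b) = 21·(n/5)^4 = (21/625)·n^4 ≤ c·f(n) holds with c = 21/625 ≈ 0.0336 < 1. So this is Case 3: T(n) = Θ(f(n)) = Θ(n^4).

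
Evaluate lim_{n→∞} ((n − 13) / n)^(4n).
lim = e^(−52)

Rewrite as (1 − 13/n)^(4n). By the standard limit (1 + x/n)^n → e^x, we have (1 − 13/n)^n → e^(−13), and raising to the 4th power gives e^(−52).
More precisely, ln[(1 − 13/n)^(4n)] = 4n · ln(1 − 13/n) = 4n · (-13/n + O(1/n^2)) = -52 + O(1/n) → -52.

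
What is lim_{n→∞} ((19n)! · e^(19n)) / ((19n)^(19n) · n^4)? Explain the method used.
lim = 0

Stirling: (19n)! ~ sqrt(2π·19n) · (19n/e)^(19n). Hence
  (19n)! · e^(19n) / (19n)^(19n) ~ sqrt(2π·19n).
Dividing by n^4: sqrt(2π·19n) / n^4 = sqrt(2π·19) · n^((1−8)/2), so the expression behaves like sqrt(2π·19) · n^((1−8)/2) → 0.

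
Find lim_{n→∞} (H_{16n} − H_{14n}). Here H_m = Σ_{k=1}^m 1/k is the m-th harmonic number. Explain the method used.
lim = ln(16/14) = ln(8/7)

Euler-Maclaurin gives H_m = ln m + γ + 1/(2m) + O(1/m^2). The γ and O(1/m) terms cancel in the difference:
  H_{16n} − H_{14n} = ln(16n) − ln(14n) + O(1/n) = ln(16/14) + O(1/n).
Hence the limit is ln(16/14) = ln(8/7).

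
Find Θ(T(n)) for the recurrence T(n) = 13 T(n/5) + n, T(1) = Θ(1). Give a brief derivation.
T(n) = Θ(n^(log_5 13))

Master theorem: compare f(n) = n to n^(log_5 13) where log_5 13 ≈ 1.594. Since 1 < log_5 13, we have f(n) = O(n^(log_5 13 − ε)) for some ε > 0 — Case 1. Hence T(n) = Θ(n^(log_5 13)).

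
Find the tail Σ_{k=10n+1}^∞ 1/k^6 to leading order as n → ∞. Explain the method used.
Σ_{k>10n} 1/k^6 ~ 1/(5 · (10n)^5)

Compare to the integral: ∫_{10n}^∞ x^(−6) dx = [−x^(−5)/5]_{10n}^∞ = 1/((6−1)·(10n)^5). Euler-Maclaurin then gives
  Σ_{k>10n} 1/k^6 = ∫_{10n}^∞ dx/x^6 − 1/(2·(10n)^6) + O(1/(10n)^7).
(Equivalently this is ζ(6) − Σ_{k≤10n} 1/k^6.)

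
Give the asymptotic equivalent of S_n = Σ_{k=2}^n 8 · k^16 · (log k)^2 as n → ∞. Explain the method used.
S_n ~ 8 · n^17 · (log n)^2 / 17

By integral comparison, S_n = ∫_1^n 8 · x^16 · (log x)^2 dx + O(n^16 · (log n)^2). For the integral, the leading term of ∫_1^n x^16 (log x)^2 dx is n^17/17 · (log n)^2 (by repeated integration by parts; each step lowers the log-exponent and produces a relatively O(1/log n) correction). Hence S_n ~ 8 · n^17 · (log n)^2 / 17.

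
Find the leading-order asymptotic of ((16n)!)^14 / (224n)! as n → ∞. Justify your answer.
((16n)!)^14/(224n)! ~ ((2π·16n)^(13/2) / sqrt(14)) · 14^(−14·16n)  →  0

Write N = 16n. Stirling: N! ~ sqrt(2π N)(N/e)^N and (14N)! ~ sqrt(2π·14N)·(14N/e)^(14N).
  (N!)^14/(14N)! ~ (2π N)^(14/2) (N/e)^(14N) / [sqrt(2π·14N) (14N/e)^(14N)]
     = (2π N)^(14/2) / sqrt(2π·14N) · (N/(14N))^(14N)
     = (2π N)^((14−1)/2) / sqrt(14) · 14^(−14N).
Since 14^14 > 1, the factor 14^(−14N) decays exponentially, so the ratio → 0. Substituting N = 16n gives the stated form.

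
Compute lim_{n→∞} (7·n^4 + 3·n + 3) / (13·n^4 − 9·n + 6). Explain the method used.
lim = 7/13

For large n the leading n^4 terms dominate both numerator and denominator. Dividing top and bottom by n^4, every other term tends to 0, leaving 7/13.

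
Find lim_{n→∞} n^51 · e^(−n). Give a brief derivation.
lim = 0

Exponentials with base > 1 dominate every fixed polynomial: for any fixed c, n^c / e^n → 0 as n → ∞ (e.g. by the ratio test, or since e^n grows faster than any power of n). Hence n^51 · e^(−n) = n^51 / e^n → 0.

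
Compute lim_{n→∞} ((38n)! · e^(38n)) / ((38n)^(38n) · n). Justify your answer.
lim = 0

Stirling: (38n)! ~ sqrt(2π·38n) · (38n/e)^(38n). Hence
  (38n)! · e^(38n) / (38n)^(38n) ~ sqrt(2π·38n).
Dividing by n: sqrt(2π·38n) / n = sqrt(2π·38) · n^((1−2)/2), so the expression behaves like sqrt(2π·38) · n^((1−2)/2) → 0.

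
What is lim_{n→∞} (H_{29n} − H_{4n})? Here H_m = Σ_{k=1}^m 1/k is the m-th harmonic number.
lim = ln(29/4)

Euler-Maclaurin gives H_m = ln m + γ + 1/(2m) + O(1/m^2). The γ and O(1/m) terms cancel in the difference:
  H_{29n} − H_{4n} = ln(29n) − ln(4n) + O(1/n) = ln(29/4) + O(1/n).
Hence the limit is ln(29/4).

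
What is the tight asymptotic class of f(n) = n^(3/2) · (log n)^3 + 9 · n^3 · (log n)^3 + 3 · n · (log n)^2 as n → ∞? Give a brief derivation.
f(n) ∈ Θ(n^3 · (log n)^3)

Compare the terms by growth order. For large n, n^a · (log n)^b dominates n^a' · (log n)^b' iff a > a', or (a = a' and b > b'). Ranking the 3 terms shows the dominant one is 9 · n^3 · (log n)^3. Hence f(n) ∈ Θ(n^3 · (log n)^3).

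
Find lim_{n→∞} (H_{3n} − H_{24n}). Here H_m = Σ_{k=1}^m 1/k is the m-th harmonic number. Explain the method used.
lim = ln(3/24) = −ln 8

Euler-Maclaurin gives H_m = ln m + γ + 1/(2m) + O(1/m^2). The γ and O(1/m) terms cancel in the difference:
  H_{3n} − H_{24n} = ln(3n) − ln(24n) + O(1/n) = ln(3/24) + O(1/n).
Hence the limit is ln(3/24) = −ln 8.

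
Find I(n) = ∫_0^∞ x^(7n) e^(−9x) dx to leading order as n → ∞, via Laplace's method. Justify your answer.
I(n) ~ (sqrt(2π·7n) / 9) · (7n/(9e))^(7n)

Write the integrand as exp(7n ln x − 9x) and set f(x) = 7n ln x − 9x. Then f'(x) = 7n/x − 9 = 0 at x* = 7n/9, and f''(x*) = −7n/x*^2 = −9^2/(7n). Laplace's method (interior maximum) gives
  I(n) ~ e^(f(x*)) · sqrt(2π / |f''(x*)|)
        = exp(7n ln(7n/9) − 7n) · sqrt(2π · 7n / 9^2)
        = (7n/9)^(7n) e^(−7n) · sqrt(2π·7n) / 9
        = (sqrt(2π·7n) / 9) · (7n/(9e))^(7n).
This matches Γ(7n+1)/9^(7n+1) with Stirling applied to Γ.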